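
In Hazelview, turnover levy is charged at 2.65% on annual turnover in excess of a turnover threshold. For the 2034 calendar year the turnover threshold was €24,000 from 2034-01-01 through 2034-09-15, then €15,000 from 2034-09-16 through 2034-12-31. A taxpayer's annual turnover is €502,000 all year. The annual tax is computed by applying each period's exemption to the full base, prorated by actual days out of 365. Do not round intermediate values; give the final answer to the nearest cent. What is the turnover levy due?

€12,736.92

2034-01-01 to 2034-09-15: 258 days, exemption €24,000 → (€502,000 − €24,000) × 2.65% × 258/365 = €8,953.6603
2034-09-16 to 2034-12-31: 107 days, exemption €15,000 → (€502,000 − €15,000) × 2.65% × 107/365 = €3,783.2562
Total = €12,736.9164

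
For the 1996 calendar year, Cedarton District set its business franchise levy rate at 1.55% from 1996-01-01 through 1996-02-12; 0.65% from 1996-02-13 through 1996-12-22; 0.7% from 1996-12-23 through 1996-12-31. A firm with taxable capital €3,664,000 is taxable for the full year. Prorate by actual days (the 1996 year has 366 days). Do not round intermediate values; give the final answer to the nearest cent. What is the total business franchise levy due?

1996-01-01 to 1996-02-12: 43 days at 1.55% → €3,664,000 × 1.55% × 43/366 = €6,672.2842
1996-02-13 to 1996-12-22: 314 days at 0.65% → €3,664,000 × 0.65% × 314/366 = €20,432.3060
1996-12-23 to 1996-12-31: 9 days at 0.7% → €3,664,000 × 0.7% × 9/366 = €630.6885
Total = €27,735.2787

€27,735.28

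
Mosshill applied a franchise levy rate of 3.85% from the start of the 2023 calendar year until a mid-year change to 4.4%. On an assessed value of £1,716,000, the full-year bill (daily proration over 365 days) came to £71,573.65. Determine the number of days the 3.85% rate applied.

Let d = days at the first rate; then 365 − d days at the second rate.
£1,716,000 × [3.85%·d + 4.4%·(365−d)] / 365 = £71,573.65
Solving gives d = 152, so the new rate took effect on 2 June 2023.

152 days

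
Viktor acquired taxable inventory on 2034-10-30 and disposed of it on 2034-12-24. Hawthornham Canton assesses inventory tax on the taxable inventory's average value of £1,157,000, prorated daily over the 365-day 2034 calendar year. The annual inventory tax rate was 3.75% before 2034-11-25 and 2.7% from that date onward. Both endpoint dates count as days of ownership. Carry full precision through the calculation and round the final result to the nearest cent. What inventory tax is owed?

£5,658.21

2034-10-30 to 2034-11-24: 26 days at 3.75% → £1,157,000 × 3.75% × 26/365 = £3,090.6164
2034-11-25 to 2034-12-24: 30 days at 2.7% → £1,157,000 × 2.7% × 30/365 = £2,567.5890
Total = £5,658.2055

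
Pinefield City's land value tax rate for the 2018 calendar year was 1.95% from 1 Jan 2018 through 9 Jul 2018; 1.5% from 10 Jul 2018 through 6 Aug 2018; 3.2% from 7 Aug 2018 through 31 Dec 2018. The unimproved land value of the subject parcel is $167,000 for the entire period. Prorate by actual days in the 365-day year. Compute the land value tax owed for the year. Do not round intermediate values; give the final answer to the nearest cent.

1 Jan – 9 Jul 2018: 190 days at 1.95% → $167,000 × 1.95% × 190/365 = $1,695.1644
10 Jul – 6 Aug 2018: 28 days at 1.5% → $167,000 × 1.5% × 28/365 = $192.1644
7 Aug – 31 Dec 2018: 147 days at 3.2% → $167,000 × 3.2% × 147/365 = $2,152.2411
Total = $4,039.5699

$4,039.57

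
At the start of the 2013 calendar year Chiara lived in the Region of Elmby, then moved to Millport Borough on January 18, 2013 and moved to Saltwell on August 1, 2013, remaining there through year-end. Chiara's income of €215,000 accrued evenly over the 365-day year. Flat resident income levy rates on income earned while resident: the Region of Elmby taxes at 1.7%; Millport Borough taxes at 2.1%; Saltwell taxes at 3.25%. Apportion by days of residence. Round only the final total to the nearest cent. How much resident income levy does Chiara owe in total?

The Region of Elmby, January 1 – January 17, 2013: 17 days → €215,000 × 1.7% × 17/365 = €170.2329
Millport Borough, January 18 – July 31, 2013: 195 days → €215,000 × 2.1% × 195/365 = €2,412.1233
Saltwell, August 1 – December 31, 2013: 153 days → €215,000 × 3.25% × 153/365 = €2,929.0068
Total = €5,511.3630

€5,511.36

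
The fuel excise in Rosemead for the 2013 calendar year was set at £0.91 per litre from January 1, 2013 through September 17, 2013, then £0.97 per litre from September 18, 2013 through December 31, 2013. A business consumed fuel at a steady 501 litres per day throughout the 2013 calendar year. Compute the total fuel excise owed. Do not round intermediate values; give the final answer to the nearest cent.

£169563.45

January 1 – September 17, 2013: 260 days × 501 litres/day = 130,260 litres at £0.91/litre → £118536.60
September 18 – December 31, 2013: 105 days × 501 litres/day = 52,605 litres at £0.97/litre → £51026.85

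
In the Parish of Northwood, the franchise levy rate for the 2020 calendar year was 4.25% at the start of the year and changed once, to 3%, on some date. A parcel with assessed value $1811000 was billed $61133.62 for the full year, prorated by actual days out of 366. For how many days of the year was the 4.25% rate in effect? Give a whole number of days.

110 days

Let d = days at the first rate; then 366 − d days at the second rate.
$1811000 × [4.25%·d + 3%·(366−d)] / 366 = $61133.62
Solving gives d = 110, so the new rate took effect on 20 April 2020.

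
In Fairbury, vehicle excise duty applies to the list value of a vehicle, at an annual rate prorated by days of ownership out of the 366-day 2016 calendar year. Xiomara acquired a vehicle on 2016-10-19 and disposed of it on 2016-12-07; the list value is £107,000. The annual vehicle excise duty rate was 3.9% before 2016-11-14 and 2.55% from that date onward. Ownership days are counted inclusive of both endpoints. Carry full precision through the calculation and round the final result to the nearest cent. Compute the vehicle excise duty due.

2016-10-19 to 2016-11-13: 26 days at 3.9% → £107,000 × 3.9% × 26/366 = £296.4426
2016-11-14 to 2016-12-07: 24 days at 2.55% → £107,000 × 2.55% × 24/366 = £178.9180
Total = £475.3607

£475.36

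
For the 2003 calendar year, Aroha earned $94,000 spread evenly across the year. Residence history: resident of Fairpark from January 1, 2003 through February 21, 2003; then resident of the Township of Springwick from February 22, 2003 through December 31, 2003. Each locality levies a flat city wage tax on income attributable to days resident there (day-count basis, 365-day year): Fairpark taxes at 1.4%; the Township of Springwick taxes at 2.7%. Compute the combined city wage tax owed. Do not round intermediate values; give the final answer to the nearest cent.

Fairpark, January 1 – February 21, 2003: 52 days → $94,000 × 1.4% × 52/365 = $187.4849
The Township of Springwick, February 22 – December 31, 2003: 313 days → $94,000 × 2.7% × 313/365 = $2,176.4219
Total = $2,363.9068

$2,363.91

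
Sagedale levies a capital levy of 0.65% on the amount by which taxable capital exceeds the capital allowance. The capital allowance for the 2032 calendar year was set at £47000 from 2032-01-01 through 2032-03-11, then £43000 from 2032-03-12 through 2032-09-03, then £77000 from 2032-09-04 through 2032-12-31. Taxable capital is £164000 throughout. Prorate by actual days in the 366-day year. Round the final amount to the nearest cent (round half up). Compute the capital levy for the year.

£709.60

2032-01-01 to 2032-03-11: 71 days, exemption £47000 → (£164000 − £47000) × 0.65% × 71/366 = £147.5287
2032-03-12 to 2032-09-03: 176 days, exemption £43000 → (£164000 − £43000) × 0.65% × 176/366 = £378.2077
2032-09-04 to 2032-12-31: 119 days, exemption £77000 → (£164000 − £77000) × 0.65% × 119/366 = £183.8648
Total = £709.6011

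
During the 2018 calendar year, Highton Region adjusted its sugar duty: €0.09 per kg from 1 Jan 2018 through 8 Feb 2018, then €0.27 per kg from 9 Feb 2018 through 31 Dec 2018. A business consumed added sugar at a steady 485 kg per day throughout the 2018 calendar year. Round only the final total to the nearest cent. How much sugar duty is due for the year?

1 Jan – 8 Feb 2018: 39 days × 485 kg/day = 18,915 kg at €0.09/kg → €1,702.35
9 Feb – 31 Dec 2018: 326 days × 485 kg/day = 158,110 kg at €0.27/kg → €42,689.70

€44,392.05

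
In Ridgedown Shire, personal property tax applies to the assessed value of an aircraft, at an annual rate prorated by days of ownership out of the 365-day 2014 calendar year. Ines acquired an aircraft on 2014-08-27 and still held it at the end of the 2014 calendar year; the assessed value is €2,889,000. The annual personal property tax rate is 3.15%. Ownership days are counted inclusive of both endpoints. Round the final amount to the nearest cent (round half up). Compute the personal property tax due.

Days held (2014-08-27 to 2014-12-31): 127 out of 365
Tax = €2,889,000 × 3.15% × 127/365 = €31,664.2315

€31,664.23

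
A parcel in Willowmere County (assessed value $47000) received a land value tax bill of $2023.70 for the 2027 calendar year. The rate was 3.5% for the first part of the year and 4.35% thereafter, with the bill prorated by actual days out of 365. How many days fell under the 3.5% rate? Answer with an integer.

19 days

Let d = days at the first rate; then 365 − d days at the second rate.
$47000 × [3.5%·d + 4.35%·(365−d)] / 365 = $2023.70
Solving gives d = 19, so the new rate took effect on 20 Jan 2027.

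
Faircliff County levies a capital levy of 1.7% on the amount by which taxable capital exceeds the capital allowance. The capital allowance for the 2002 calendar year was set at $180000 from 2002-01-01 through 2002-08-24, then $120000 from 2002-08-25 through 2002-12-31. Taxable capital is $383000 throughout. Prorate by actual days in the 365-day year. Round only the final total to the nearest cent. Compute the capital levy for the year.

2002-01-01 to 2002-08-24: 236 days, exemption $180000 → ($383000 − $180000) × 1.7% × 236/365 = $2231.3315
2002-08-25 to 2002-12-31: 129 days, exemption $120000 → ($383000 − $120000) × 1.7% × 129/365 = $1580.1616
Total = $3811.4932

$3811.49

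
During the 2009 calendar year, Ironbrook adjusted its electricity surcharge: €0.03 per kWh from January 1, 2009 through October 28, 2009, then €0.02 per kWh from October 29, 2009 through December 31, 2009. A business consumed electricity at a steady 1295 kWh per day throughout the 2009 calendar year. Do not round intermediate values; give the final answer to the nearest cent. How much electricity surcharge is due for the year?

€13351.45

January 1 – October 28, 2009: 301 days × 1295 kWh/day = 389,795 kWh at €0.03/kWh → €11693.85
October 29 – December 31, 2009: 64 days × 1295 kWh/day = 82,880 kWh at €0.02/kWh → €1657.60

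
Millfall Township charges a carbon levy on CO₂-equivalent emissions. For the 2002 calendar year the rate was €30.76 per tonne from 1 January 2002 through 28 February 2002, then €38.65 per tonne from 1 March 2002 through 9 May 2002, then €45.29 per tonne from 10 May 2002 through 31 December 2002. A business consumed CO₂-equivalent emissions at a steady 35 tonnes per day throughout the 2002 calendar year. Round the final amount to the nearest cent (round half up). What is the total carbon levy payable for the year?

1 January – 28 February 2002: 59 days × 35 tonnes/day = 2,065 tonnes at €30.76/tonne → €63,519.40
1 March – 9 May 2002: 70 days × 35 tonnes/day = 2,450 tonnes at €38.65/tonne → €94,692.50
10 May – 31 December 2002: 236 days × 35 tonnes/day = 8,260 tonnes at €45.29/tonne → €374,095.40

€532,307.30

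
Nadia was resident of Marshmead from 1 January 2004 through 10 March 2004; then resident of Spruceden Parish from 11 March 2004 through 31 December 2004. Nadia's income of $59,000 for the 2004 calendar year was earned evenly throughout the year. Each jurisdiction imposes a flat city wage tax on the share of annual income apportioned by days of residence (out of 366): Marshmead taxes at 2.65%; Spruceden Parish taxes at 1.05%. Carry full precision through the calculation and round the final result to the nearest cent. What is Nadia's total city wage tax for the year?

Marshmead, 1 January – 10 March 2004: 70 days → $59,000 × 2.65% × 70/366 = $299.0301
Spruceden Parish, 11 March – 31 December 2004: 296 days → $59,000 × 1.05% × 296/366 = $501.0164
Total = $800.0464

$800.05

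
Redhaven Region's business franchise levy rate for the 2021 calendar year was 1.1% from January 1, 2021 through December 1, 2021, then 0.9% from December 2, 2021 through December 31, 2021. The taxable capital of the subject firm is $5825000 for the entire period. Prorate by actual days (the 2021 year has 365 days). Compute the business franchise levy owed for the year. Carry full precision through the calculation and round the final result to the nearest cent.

January 1 – December 1, 2021: 335 days at 1.1% → $5825000 × 1.1% × 335/365 = $58808.5616
December 2 – December 31, 2021: 30 days at 0.9% → $5825000 × 0.9% × 30/365 = $4308.9041
Total = $63117.4658

$63117.47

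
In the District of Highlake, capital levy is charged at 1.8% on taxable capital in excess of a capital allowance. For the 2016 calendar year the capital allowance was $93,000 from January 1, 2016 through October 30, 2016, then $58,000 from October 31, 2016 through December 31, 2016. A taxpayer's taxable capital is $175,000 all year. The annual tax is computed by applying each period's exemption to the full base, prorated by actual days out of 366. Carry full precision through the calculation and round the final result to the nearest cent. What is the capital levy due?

January 1 – October 30, 2016: 304 days, exemption $93,000 → ($175,000 − $93,000) × 1.8% × 304/366 = $1,225.9672
October 31 – December 31, 2016: 62 days, exemption $58,000 → ($175,000 − $58,000) × 1.8% × 62/366 = $356.7541
Total = $1,582.7213

$1,582.72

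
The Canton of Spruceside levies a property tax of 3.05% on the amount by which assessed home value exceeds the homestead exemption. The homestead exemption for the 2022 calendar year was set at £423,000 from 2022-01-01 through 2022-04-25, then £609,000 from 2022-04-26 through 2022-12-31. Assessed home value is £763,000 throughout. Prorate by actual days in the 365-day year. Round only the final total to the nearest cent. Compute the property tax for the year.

£6,484.38

2022-01-01 to 2022-04-25: 115 days, exemption £423,000 → (£763,000 − £423,000) × 3.05% × 115/365 = £3,267.2603
2022-04-26 to 2022-12-31: 250 days, exemption £609,000 → (£763,000 − £609,000) × 3.05% × 250/365 = £3,217.1233
Total = £6,484.3836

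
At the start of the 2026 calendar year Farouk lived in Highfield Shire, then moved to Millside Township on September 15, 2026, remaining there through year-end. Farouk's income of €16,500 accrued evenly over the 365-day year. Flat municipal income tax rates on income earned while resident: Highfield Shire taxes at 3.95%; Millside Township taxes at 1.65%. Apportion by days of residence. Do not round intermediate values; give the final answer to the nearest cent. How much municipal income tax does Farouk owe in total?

€539.46

Highfield Shire, January 1 – September 14, 2026: 257 days → €16,500 × 3.95% × 257/365 = €458.9034
Millside Township, September 15 – December 31, 2026: 108 days → €16,500 × 1.65% × 108/365 = €80.5562
Total = €539.4596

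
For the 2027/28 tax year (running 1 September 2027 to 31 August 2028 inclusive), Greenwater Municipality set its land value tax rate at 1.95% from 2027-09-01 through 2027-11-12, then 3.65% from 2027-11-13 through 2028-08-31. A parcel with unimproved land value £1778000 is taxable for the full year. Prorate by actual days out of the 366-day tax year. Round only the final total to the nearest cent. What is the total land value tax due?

£58868.32

2027-09-01 to 2027-11-12: 73 days at 1.95% → £1778000 × 1.95% × 73/366 = £6915.2541
2027-11-13 to 2028-08-31: 293 days at 3.65% → £1778000 × 3.65% × 293/366 = £51953.0628
Total = £58868.3169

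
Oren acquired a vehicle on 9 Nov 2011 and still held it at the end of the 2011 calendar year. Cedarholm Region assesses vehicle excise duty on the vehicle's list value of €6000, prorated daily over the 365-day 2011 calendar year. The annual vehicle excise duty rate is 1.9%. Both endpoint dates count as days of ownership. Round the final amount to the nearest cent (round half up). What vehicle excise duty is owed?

Days held (9 Nov – 31 Dec 2011): 53 out of 365
Tax = €6000 × 1.9% × 53/365 = €16.5534

€16.55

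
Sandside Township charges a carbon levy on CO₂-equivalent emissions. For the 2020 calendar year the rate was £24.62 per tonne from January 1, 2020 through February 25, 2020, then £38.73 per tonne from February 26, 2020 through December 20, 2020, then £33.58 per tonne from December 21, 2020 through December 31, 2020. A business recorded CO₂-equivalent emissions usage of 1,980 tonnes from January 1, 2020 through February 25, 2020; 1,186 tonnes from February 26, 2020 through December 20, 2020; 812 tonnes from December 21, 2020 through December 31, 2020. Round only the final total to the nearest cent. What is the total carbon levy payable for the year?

£121948.34

January 1 – February 25, 2020: 1,980 tonnes at £24.62/tonne → £48747.60
February 26 – December 20, 2020: 1,186 tonnes at £38.73/tonne → £45933.78
December 21 – December 31, 2020: 812 tonnes at £33.58/tonne → £27266.96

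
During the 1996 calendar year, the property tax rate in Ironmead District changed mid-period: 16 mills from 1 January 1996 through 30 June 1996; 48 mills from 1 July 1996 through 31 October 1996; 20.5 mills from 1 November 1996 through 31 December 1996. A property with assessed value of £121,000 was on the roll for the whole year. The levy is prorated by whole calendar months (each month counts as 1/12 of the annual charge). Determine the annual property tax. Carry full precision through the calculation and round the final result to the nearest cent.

£3,317.42

1 January – 30 June 1996: 6 months at 16 mills → £121,000 × 1.6% × 6/12 = £968.0000
1 July – 31 October 1996: 4 months at 48 mills → £121,000 × 4.8% × 4/12 = £1,936.0000
1 November – 31 December 1996: 2 months at 20.5 mills → £121,000 × 2.05% × 2/12 = £413.4167
Total = £3,317.4167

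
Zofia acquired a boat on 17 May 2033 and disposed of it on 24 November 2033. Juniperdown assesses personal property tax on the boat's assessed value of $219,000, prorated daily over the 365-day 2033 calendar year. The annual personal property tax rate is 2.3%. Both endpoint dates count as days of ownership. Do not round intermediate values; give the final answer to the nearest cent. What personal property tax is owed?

Days held (17 May – 24 November 2033): 192 out of 365
Tax = $219,000 × 2.3% × 192/365 = $2,649.6000

$2,649.60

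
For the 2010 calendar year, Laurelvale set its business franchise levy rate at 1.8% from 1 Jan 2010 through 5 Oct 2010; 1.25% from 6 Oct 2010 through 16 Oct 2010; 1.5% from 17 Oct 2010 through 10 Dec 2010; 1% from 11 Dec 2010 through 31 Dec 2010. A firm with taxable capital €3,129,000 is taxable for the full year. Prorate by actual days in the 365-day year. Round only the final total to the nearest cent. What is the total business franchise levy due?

1 Jan – 5 Oct 2010: 278 days at 1.8% → €3,129,000 × 1.8% × 278/365 = €42,897.3041
6 Oct – 16 Oct 2010: 11 days at 1.25% → €3,129,000 × 1.25% × 11/365 = €1,178.7329
17 Oct – 10 Dec 2010: 55 days at 1.5% → €3,129,000 × 1.5% × 55/365 = €7,072.3973
11 Dec – 31 Dec 2010: 21 days at 1% → €3,129,000 × 1% × 21/365 = €1,800.2466
Total = €52,948.6808

€52,948.68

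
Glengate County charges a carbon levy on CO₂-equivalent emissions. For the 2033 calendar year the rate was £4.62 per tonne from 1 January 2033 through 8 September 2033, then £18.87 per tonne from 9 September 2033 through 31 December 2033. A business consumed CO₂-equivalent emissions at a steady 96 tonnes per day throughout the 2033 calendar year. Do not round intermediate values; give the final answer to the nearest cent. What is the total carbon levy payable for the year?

£317,836.80

1 January – 8 September 2033: 251 days × 96 tonnes/day = 24,096 tonnes at £4.62/tonne → £111,323.52
9 September – 31 December 2033: 114 days × 96 tonnes/day = 10,944 tonnes at £18.87/tonne → £206,513.28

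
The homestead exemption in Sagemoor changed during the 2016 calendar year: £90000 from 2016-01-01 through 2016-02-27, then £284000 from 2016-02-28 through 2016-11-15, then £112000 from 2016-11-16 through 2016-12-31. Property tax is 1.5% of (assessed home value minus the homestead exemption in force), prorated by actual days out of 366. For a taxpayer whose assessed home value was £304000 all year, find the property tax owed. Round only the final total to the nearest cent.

2016-01-01 to 2016-02-27: 58 days, exemption £90000 → (£304000 − £90000) × 1.5% × 58/366 = £508.6885
2016-02-28 to 2016-11-15: 262 days, exemption £284000 → (£304000 − £284000) × 1.5% × 262/366 = £214.7541
2016-11-16 to 2016-12-31: 46 days, exemption £112000 → (£304000 − £112000) × 1.5% × 46/366 = £361.9672
Total = £1085.4098

£1085.41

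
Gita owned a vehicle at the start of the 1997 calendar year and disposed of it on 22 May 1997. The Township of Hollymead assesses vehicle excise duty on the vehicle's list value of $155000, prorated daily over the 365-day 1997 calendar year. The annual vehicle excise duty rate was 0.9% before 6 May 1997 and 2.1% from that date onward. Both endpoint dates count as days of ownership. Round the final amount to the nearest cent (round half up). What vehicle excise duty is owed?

1 Jan – 5 May 1997: 125 days at 0.9% → $155000 × 0.9% × 125/365 = $477.7397
6 May – 22 May 1997: 17 days at 2.1% → $155000 × 2.1% × 17/365 = $151.6027
Total = $629.3425

$629.34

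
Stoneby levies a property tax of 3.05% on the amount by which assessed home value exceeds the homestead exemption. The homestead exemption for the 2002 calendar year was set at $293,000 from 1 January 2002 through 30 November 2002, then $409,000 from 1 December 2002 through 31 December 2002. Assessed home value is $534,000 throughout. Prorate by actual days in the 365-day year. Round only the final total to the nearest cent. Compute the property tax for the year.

1 January – 30 November 2002: 334 days, exemption $293,000 → ($534,000 − $293,000) × 3.05% × 334/365 = $6,726.2110
1 December – 31 December 2002: 31 days, exemption $409,000 → ($534,000 − $409,000) × 3.05% × 31/365 = $323.8014
Total = $7,050.0123

$7,050.01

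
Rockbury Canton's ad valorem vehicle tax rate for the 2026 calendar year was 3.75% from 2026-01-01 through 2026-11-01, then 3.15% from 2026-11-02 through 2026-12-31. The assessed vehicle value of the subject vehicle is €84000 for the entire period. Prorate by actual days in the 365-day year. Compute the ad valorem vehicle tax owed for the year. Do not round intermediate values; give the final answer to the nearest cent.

€3067.15

2026-01-01 to 2026-11-01: 305 days at 3.75% → €84000 × 3.75% × 305/365 = €2632.1918
2026-11-02 to 2026-12-31: 60 days at 3.15% → €84000 × 3.15% × 60/365 = €434.9589
Total = €3067.1507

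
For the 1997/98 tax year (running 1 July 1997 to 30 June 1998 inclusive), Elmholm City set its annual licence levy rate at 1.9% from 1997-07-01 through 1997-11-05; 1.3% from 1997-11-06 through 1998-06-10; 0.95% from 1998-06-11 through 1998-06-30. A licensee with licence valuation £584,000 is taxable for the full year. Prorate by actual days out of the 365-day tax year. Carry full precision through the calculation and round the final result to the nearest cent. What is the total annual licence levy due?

1997-07-01 to 1997-11-05: 128 days at 1.9% → £584,000 × 1.9% × 128/365 = £3,891.2000
1997-11-06 to 1998-06-10: 217 days at 1.3% → £584,000 × 1.3% × 217/365 = £4,513.6000
1998-06-11 to 1998-06-30: 20 days at 0.95% → £584,000 × 0.95% × 20/365 = £304.0000
Total = £8,708.8000

£8,708.80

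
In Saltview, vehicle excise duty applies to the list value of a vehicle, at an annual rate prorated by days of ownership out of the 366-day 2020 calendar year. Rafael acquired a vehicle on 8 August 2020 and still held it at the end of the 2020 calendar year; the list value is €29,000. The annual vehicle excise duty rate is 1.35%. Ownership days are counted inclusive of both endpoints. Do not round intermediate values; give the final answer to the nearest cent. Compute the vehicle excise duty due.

€156.17

Days held (8 August – 31 December 2020): 146 out of 366
Tax = €29,000 × 1.35% × 146/366 = €156.1721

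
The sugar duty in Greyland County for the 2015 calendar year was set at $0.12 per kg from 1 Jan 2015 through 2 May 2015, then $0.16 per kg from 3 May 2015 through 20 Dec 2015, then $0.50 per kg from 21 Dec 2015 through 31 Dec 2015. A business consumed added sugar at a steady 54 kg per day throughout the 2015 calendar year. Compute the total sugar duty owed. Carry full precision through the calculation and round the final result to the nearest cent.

$3092.04

1 Jan – 2 May 2015: 122 days × 54 kg/day = 6,588 kg at $0.12/kg → $790.56
3 May – 20 Dec 2015: 232 days × 54 kg/day = 12,528 kg at $0.16/kg → $2004.48
21 Dec – 31 Dec 2015: 11 days × 54 kg/day = 594 kg at $0.50/kg → $297.00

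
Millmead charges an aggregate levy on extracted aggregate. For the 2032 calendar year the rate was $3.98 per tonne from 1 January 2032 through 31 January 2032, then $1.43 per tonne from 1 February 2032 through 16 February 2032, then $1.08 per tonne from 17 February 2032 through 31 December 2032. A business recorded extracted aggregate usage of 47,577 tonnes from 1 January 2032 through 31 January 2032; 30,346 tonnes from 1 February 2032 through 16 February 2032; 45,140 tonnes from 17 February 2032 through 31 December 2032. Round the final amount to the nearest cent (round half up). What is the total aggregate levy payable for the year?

1 January – 31 January 2032: 47,577 tonnes at $3.98/tonne → $189356.46
1 February – 16 February 2032: 30,346 tonnes at $1.43/tonne → $43394.78
17 February – 31 December 2032: 45,140 tonnes at $1.08/tonne → $48751.20

$281502.44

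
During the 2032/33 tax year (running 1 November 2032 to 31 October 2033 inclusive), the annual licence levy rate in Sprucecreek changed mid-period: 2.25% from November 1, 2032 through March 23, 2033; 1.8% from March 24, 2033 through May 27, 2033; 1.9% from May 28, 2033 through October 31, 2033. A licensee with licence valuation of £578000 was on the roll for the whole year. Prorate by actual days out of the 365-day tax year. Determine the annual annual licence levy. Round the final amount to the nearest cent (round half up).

£11671.64

November 1, 2032 – March 23, 2033: 143 days at 2.25% → £578000 × 2.25% × 143/365 = £5095.1096
March 24 – May 27, 2033: 65 days at 1.8% → £578000 × 1.8% × 65/365 = £1852.7671
May 28 – October 31, 2033: 157 days at 1.9% → £578000 × 1.9% × 157/365 = £4723.7644
Total = £11671.6411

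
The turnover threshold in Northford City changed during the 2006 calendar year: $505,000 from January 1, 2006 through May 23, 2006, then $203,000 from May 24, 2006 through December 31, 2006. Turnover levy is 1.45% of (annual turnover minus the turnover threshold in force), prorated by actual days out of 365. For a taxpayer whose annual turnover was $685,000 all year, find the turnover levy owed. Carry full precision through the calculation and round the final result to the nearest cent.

$5,273.39

January 1 – May 23, 2006: 143 days, exemption $505,000 → ($685,000 − $505,000) × 1.45% × 143/365 = $1,022.5479
May 24 – December 31, 2006: 222 days, exemption $203,000 → ($685,000 − $203,000) × 1.45% × 222/365 = $4,250.8438
Total = $5,273.3918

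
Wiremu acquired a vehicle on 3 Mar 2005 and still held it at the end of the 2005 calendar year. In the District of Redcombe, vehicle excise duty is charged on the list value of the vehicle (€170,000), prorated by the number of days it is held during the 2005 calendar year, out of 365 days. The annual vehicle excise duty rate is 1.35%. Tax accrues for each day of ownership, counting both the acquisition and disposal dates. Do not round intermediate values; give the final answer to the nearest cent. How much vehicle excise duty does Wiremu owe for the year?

Days held (3 Mar – 31 Dec 2005): 304 out of 365
Tax = €170,000 × 1.35% × 304/365 = €1,911.4521

€1,911.45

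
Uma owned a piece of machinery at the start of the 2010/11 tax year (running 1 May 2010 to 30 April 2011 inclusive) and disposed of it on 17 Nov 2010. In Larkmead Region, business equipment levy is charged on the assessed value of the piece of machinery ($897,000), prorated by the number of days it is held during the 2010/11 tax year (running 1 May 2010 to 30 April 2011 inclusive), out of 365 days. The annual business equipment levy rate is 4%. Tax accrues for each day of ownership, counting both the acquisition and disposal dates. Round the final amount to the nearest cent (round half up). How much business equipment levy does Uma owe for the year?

$19,758.58

Days held (1 May – 17 Nov 2010): 201 out of 365
Tax = $897,000 × 4% × 201/365 = $19,758.5753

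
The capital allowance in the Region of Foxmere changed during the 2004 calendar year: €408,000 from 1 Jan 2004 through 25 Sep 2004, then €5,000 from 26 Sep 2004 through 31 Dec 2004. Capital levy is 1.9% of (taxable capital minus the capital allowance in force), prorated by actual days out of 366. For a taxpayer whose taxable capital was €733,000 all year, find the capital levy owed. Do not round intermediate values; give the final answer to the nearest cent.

€8,204.31

1 Jan – 25 Sep 2004: 269 days, exemption €408,000 → (€733,000 − €408,000) × 1.9% × 269/366 = €4,538.4563
26 Sep – 31 Dec 2004: 97 days, exemption €5,000 → (€733,000 − €5,000) × 1.9% × 97/366 = €3,665.8579
Total = €8,204.3142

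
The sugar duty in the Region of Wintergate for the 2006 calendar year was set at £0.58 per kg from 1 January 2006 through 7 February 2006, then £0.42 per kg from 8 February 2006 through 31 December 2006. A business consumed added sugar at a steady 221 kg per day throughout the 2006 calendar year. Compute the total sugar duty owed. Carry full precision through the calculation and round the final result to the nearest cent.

£35,222.98

1 January – 7 February 2006: 38 days × 221 kg/day = 8,398 kg at £0.58/kg → £4,870.84
8 February – 31 December 2006: 327 days × 221 kg/day = 72,267 kg at £0.42/kg → £30,352.14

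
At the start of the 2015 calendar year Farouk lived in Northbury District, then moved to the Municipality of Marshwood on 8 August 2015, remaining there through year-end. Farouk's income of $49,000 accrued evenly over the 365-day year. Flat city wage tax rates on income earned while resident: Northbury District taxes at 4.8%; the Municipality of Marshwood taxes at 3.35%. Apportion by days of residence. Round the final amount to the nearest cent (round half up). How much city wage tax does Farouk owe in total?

$2,067.80

Northbury District, 1 January – 7 August 2015: 219 days → $49,000 × 4.8% × 219/365 = $1,411.2000
The Municipality of Marshwood, 8 August – 31 December 2015: 146 days → $49,000 × 3.35% × 146/365 = $656.6000
Total = $2,067.8000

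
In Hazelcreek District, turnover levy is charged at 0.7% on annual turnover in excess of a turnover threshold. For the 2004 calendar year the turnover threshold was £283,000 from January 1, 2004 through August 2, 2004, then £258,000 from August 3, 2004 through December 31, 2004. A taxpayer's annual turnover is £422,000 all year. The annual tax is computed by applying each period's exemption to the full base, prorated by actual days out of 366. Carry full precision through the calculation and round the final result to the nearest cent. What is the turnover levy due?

£1,045.20

January 1 – August 2, 2004: 215 days, exemption £283,000 → (£422,000 − £283,000) × 0.7% × 215/366 = £571.5710
August 3 – December 31, 2004: 151 days, exemption £258,000 → (£422,000 − £258,000) × 0.7% × 151/366 = £473.6284
Total = £1,045.1995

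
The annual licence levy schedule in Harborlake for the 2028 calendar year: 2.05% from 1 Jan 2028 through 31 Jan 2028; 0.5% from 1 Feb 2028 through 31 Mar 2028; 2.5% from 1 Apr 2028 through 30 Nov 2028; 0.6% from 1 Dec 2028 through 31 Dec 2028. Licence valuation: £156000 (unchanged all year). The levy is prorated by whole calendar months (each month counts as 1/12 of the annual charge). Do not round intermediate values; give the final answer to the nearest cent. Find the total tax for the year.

1 Jan – 31 Jan 2028: 1 month at 2.05% → £156000 × 2.05% × 1/12 = £266.5000
1 Feb – 31 Mar 2028: 2 months at 0.5% → £156000 × 0.5% × 2/12 = £130.0000
1 Apr – 30 Nov 2028: 8 months at 2.5% → £156000 × 2.5% × 8/12 = £2600.0000
1 Dec – 31 Dec 2028: 1 month at 0.6% → £156000 × 0.6% × 1/12 = £78.0000
Total = £3074.5000

£3074.50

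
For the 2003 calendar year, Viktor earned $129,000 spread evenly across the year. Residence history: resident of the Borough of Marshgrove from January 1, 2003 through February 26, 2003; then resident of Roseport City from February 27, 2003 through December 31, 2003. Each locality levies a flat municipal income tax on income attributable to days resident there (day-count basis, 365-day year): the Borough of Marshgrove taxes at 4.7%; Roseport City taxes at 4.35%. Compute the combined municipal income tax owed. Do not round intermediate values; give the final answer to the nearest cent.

$5,682.01

The Borough of Marshgrove, January 1 – February 26, 2003: 57 days → $129,000 × 4.7% × 57/365 = $946.8247
Roseport City, February 27 – December 31, 2003: 308 days → $129,000 × 4.35% × 308/365 = $4,735.1836
Total = $5,682.0082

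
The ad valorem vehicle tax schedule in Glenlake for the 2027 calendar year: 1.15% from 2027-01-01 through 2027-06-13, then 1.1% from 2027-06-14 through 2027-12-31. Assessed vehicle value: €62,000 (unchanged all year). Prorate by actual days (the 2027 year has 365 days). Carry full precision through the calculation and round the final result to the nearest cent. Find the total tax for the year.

2027-01-01 to 2027-06-13: 164 days at 1.15% → €62,000 × 1.15% × 164/365 = €320.3616
2027-06-14 to 2027-12-31: 201 days at 1.1% → €62,000 × 1.1% × 201/365 = €375.5671
Total = €695.9288

€695.93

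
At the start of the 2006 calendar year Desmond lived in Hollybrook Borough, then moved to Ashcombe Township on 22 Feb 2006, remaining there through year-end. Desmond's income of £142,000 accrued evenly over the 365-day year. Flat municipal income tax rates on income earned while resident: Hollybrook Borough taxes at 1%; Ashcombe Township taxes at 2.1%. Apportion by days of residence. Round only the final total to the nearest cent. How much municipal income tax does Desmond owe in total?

Hollybrook Borough, 1 Jan – 21 Feb 2006: 52 days → £142,000 × 1% × 52/365 = £202.3014
Ashcombe Township, 22 Feb – 31 Dec 2006: 313 days → £142,000 × 2.1% × 313/365 = £2,557.1671
Total = £2,759.4685

£2,759.47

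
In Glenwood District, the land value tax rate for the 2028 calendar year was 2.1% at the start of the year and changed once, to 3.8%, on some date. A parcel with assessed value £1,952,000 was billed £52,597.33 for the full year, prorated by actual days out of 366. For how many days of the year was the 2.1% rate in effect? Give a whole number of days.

Let d = days at the first rate; then 366 − d days at the second rate.
£1,952,000 × [2.1%·d + 3.8%·(366−d)] / 366 = £52,597.33
Solving gives d = 238, so the new rate took effect on August 26, 2028.

238 days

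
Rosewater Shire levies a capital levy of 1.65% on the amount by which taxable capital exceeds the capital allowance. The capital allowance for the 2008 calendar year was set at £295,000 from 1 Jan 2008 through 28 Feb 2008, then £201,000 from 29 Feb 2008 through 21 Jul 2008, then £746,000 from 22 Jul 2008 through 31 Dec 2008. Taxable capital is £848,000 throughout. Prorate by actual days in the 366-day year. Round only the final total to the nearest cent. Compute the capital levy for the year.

1 Jan – 28 Feb 2008: 59 days, exemption £295,000 → (£848,000 − £295,000) × 1.65% × 59/366 = £1,470.8893
29 Feb – 21 Jul 2008: 144 days, exemption £201,000 → (£848,000 − £201,000) × 1.65% × 144/366 = £4,200.1967
22 Jul – 31 Dec 2008: 163 days, exemption £746,000 → (£848,000 − £746,000) × 1.65% × 163/366 = £749.5328
Total = £6,420.6189

£6,420.62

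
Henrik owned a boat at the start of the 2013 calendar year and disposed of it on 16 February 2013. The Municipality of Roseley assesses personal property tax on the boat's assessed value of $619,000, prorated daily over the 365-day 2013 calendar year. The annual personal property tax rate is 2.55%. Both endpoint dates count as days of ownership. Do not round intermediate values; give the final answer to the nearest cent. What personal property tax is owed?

Days held (1 January – 16 February 2013): 47 out of 365
Tax = $619,000 × 2.55% × 47/365 = $2,032.5247

$2,032.52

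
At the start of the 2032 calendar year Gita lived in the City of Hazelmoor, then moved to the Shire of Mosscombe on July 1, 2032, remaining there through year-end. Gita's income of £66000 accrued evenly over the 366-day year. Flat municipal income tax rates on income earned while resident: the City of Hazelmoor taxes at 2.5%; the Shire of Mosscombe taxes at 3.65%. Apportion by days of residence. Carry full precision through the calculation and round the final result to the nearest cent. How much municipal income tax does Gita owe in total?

The City of Hazelmoor, January 1 – June 30, 2032: 182 days → £66000 × 2.5% × 182/366 = £820.4918
The Shire of Mosscombe, July 1 – December 31, 2032: 184 days → £66000 × 3.65% × 184/366 = £1211.0820
Total = £2031.5738

£2031.57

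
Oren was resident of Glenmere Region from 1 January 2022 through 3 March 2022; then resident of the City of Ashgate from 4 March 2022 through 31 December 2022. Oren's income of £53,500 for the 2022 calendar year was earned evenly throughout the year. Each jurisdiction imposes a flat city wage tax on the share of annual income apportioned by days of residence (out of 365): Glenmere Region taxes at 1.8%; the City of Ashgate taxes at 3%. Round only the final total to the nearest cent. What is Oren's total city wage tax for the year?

Glenmere Region, 1 January – 3 March 2022: 62 days → £53,500 × 1.8% × 62/365 = £163.5781
The City of Ashgate, 4 March – 31 December 2022: 303 days → £53,500 × 3% × 303/365 = £1,332.3699
Total = £1,495.9479

£1,495.95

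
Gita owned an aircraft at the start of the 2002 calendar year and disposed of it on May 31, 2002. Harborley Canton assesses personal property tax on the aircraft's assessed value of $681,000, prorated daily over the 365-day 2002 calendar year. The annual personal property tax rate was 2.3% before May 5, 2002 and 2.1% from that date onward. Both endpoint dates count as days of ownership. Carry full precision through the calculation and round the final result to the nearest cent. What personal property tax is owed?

$6,379.01

January 1 – May 4, 2002: 124 days at 2.3% → $681,000 × 2.3% × 124/365 = $5,321.1288
May 5 – May 31, 2002: 27 days at 2.1% → $681,000 × 2.1% × 27/365 = $1,057.8822
Total = $6,379.0110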